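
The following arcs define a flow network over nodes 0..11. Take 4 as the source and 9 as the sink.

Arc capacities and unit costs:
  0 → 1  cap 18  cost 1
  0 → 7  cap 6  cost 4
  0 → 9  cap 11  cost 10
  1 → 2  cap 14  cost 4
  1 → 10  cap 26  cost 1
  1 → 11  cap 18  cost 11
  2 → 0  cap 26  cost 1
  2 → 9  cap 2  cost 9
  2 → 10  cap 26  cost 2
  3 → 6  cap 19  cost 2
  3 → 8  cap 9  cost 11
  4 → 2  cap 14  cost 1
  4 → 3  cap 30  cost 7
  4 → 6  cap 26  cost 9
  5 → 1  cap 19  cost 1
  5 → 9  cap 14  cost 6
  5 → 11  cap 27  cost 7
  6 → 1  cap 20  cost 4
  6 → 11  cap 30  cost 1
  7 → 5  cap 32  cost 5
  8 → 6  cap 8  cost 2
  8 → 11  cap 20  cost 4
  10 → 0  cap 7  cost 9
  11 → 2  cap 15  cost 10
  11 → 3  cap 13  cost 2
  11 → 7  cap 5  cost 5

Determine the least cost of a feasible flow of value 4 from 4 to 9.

shortest-cost path #1: 4→2→9 push 2 @ unit cost 10 (adds 20)
shortest-cost path #2: 4→2→0→9 push 2 @ unit cost 12 (adds 24)
total cost = 44

Minimum cost for 4 units: 44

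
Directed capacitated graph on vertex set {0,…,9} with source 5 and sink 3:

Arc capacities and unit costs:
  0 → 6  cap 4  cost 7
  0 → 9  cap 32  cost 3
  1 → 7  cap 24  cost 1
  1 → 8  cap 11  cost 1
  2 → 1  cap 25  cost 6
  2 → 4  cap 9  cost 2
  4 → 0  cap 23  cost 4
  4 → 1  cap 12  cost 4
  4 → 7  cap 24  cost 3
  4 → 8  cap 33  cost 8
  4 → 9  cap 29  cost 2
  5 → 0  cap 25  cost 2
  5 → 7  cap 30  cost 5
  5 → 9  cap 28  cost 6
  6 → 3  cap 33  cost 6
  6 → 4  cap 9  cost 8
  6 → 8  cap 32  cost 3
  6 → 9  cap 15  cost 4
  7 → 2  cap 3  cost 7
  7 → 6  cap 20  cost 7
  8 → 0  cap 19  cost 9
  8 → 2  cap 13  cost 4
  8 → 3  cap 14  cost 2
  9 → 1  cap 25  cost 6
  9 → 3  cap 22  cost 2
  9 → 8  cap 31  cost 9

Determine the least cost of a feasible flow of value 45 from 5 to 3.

shortest-cost path #1: 5→0→9→3 push 22 @ unit cost 7 (adds 154)
shortest-cost path #2: 5→0→6→8→3 push 3 @ unit cost 14 (adds 42)
shortest-cost path #3: 5→9→1→8→3 push 11 @ unit cost 15 (adds 165)
shortest-cost path #4: 5→9→0→6→3 push 1 @ unit cost 16 (adds 16)
shortest-cost path #5: 5→7→6→3 push 8 @ unit cost 18 (adds 144)
total cost = 521

Minimum cost for 45 units: 521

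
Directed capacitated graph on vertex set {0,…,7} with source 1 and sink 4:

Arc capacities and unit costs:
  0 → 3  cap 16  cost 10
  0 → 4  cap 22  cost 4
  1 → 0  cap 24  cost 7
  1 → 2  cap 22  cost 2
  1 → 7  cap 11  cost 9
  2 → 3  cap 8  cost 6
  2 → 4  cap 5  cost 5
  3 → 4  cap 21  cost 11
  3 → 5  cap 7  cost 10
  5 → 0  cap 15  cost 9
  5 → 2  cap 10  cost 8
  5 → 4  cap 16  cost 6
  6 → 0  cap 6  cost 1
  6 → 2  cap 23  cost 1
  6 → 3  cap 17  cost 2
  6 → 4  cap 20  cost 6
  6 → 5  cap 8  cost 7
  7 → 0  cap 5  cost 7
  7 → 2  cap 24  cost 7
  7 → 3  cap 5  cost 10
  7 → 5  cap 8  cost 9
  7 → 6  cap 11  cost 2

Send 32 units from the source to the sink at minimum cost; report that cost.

Minimum cost for 32 units: 362

shortest-cost path #1: 1→2→4 push 5 @ unit cost 7 (adds 35)
shortest-cost path #2: 1→0→4 push 22 @ unit cost 11 (adds 242)
shortest-cost path #3: 1→7→6→4 push 5 @ unit cost 17 (adds 85)
total cost = 362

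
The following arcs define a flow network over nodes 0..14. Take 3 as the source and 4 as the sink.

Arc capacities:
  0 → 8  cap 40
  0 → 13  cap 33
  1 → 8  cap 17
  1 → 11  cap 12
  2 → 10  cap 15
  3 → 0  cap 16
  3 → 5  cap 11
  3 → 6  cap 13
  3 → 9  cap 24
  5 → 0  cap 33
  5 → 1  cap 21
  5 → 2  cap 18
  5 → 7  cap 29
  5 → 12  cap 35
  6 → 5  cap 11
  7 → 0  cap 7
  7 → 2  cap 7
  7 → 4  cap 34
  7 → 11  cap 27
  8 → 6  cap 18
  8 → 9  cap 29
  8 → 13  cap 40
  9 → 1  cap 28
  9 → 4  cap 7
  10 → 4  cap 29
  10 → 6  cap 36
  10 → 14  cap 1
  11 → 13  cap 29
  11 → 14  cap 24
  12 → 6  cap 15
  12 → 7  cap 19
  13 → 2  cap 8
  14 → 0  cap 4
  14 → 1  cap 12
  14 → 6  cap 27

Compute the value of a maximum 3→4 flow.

augment #1: 3→9→4 bottleneck 7, total now 7
augment #2: 3→5→7→4 bottleneck 11, total now 18
augment #3: 3→6→5→7→4 bottleneck 11, total now 29
augment #4: 3→0→13→2→10→4 bottleneck 8, total now 37

Maximum flow value: 37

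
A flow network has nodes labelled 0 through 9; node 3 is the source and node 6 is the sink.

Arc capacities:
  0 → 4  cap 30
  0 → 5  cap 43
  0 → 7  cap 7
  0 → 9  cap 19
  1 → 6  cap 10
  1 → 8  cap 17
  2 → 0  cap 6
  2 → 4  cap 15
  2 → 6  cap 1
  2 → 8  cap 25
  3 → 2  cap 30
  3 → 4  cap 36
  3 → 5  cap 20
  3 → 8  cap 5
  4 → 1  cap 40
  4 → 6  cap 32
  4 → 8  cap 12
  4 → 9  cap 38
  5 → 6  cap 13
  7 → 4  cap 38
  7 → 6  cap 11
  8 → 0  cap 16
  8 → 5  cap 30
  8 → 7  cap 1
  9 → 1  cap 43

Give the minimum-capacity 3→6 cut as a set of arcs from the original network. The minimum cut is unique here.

Min-cut arcs: {(0,7), (1,6), (2,6), (4,6), (5,6), (8,7)} (total capacity 64)

augment #1: 3→2→6 push 1
augment #2: 3→4→6 push 32
augment #3: 3→5→6 push 13
augment #4: 3→4→1→6 push 4
augment #5: 3→8→7→6 push 1
augment #6: 3→2→0→7→6 push 6
augment #7: 3→2→4→1→6 push 6
augment #8: 3→8→0→7→6 push 1
max flow = 64; residual-reachable set from 3 gives S-side
cut edges (S→T): {(0,7), (1,6), (2,6), (4,6), (5,6), (8,7)} total cap 64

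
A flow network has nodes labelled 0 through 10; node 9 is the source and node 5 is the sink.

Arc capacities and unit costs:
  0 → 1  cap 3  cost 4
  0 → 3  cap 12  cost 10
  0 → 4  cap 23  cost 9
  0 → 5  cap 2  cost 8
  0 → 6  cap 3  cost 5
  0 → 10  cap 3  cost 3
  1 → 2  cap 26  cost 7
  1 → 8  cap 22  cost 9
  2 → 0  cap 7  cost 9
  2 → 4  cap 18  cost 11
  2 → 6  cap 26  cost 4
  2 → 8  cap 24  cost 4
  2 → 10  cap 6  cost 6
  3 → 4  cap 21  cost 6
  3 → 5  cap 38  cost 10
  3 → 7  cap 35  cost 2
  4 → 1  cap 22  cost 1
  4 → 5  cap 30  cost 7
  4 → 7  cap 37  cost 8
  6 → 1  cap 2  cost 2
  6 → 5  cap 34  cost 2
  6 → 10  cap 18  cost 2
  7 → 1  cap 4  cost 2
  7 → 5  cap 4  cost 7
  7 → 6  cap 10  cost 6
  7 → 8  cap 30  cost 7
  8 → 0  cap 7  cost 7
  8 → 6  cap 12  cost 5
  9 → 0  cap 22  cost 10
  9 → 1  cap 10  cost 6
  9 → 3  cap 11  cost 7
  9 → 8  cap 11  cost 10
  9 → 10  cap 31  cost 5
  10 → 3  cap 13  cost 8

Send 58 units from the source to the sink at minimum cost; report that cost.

shortest-cost path #1: 9→3→7→5 push 4 @ unit cost 16 (adds 64)
shortest-cost path #2: 9→3→5 push 7 @ unit cost 17 (adds 119)
shortest-cost path #3: 9→0→6→5 push 3 @ unit cost 17 (adds 51)
shortest-cost path #4: 9→8→6→5 push 11 @ unit cost 17 (adds 187)
shortest-cost path #5: 9→0→5 push 2 @ unit cost 18 (adds 36)
shortest-cost path #6: 9→1→2→6→5 push 10 @ unit cost 19 (adds 190)
shortest-cost path #7: 9→10→3→5 push 13 @ unit cost 23 (adds 299)
shortest-cost path #8: 9→0→4→5 push 8 @ unit cost 26 (adds 208)
total cost = 1154

Minimum cost for 58 units: 1154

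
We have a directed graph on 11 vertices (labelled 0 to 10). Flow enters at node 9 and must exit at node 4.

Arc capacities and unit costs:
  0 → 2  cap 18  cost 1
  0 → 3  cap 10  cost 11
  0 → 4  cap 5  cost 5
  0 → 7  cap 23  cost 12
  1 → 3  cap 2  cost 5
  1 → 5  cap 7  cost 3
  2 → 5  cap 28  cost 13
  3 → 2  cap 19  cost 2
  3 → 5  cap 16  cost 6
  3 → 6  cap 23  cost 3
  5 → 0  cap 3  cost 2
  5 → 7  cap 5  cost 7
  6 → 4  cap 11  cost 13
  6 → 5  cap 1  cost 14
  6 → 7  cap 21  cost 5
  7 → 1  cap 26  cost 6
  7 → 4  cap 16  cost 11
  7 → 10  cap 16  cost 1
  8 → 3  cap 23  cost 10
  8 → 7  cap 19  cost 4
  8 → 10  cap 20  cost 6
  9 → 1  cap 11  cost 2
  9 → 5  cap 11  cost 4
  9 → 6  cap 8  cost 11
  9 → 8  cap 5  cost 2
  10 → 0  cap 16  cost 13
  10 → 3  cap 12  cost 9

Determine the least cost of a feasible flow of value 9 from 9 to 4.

shortest-cost path #1: 9→5→0→4 push 3 @ unit cost 11 (adds 33)
shortest-cost path #2: 9→8→7→4 push 5 @ unit cost 17 (adds 85)
shortest-cost path #3: 9→5→7→4 push 1 @ unit cost 22 (adds 22)
total cost = 140

Minimum cost for 9 units: 140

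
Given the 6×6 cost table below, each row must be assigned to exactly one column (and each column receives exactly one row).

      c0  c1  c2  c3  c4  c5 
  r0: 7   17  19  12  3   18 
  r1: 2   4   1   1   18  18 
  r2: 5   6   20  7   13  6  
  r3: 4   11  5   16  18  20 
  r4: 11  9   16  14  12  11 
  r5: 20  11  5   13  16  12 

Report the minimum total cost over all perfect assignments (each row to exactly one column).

optimal assignment: row0→col4 (cost 3), row1→col3 (cost 1), row2→col5 (cost 6), row3→col0 (cost 4), row4→col1 (cost 9), row5→col2 (cost 5)
total = 3 + 1 + 6 + 4 + 9 + 5 = 28

Minimum assignment cost: 28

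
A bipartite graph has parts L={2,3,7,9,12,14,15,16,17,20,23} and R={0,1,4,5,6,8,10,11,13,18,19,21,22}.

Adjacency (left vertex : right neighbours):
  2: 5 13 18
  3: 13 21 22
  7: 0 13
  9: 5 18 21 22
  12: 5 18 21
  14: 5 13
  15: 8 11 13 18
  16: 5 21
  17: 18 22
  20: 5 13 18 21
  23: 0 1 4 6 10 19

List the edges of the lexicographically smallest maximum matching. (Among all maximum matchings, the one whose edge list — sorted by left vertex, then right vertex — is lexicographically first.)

|M| = 8 (so the lex-smallest maximum matching has 8 edges)
process left vertices in ascending order; for each, take the smallest-labelled available neighbour that still permits 8 edges overall, or leave it unmatched if none does
lex-smallest matching: {2-5, 3-13, 7-0, 9-18, 12-21, 15-8, 17-22, 23-1}

Lex-smallest maximum matching: {(2,5), (3,13), (7,0), (9,18), (12,21), (15,8), (17,22), (23,1)}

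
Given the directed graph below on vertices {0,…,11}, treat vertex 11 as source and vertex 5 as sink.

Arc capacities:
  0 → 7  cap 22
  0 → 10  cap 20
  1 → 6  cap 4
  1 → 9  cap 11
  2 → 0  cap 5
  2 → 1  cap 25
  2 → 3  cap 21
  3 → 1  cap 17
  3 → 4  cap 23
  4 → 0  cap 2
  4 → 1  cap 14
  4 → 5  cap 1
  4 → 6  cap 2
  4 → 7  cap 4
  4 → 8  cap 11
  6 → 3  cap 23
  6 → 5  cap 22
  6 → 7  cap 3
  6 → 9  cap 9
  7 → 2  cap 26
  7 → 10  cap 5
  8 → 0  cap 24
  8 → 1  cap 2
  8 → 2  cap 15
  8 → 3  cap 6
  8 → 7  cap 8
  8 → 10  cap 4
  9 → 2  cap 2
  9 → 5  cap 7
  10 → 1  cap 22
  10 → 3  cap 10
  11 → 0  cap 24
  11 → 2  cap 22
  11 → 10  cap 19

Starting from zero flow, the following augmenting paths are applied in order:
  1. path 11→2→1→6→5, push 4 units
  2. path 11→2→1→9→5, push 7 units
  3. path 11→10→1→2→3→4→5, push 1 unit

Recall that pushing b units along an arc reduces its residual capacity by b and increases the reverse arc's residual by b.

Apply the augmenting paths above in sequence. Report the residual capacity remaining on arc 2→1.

after path 1 (11→2→1→6→5, push 4): res(2,1)=21
after path 2 (11→2→1→9→5, push 7): res(2,1)=14
after path 3 (11→10→1→2→3→4→5, push 1): res(2,1)=15

Residual capacity of (2,1): 15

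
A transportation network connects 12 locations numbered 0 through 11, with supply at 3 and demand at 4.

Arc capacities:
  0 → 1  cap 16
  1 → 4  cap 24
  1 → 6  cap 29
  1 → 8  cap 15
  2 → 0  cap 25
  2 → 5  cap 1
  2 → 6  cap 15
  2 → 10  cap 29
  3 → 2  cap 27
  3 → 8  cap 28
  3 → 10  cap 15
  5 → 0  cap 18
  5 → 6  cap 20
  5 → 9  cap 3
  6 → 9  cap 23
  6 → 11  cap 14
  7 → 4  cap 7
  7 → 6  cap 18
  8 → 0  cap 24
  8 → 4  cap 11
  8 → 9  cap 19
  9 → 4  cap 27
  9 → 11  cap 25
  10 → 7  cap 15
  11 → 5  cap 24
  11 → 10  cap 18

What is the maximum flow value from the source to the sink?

Maximum flow value: 61

augment #1: 3→8→4 bottleneck 11, total now 11
augment #2: 3→8→9→4 bottleneck 17, total now 28
augment #3: 3→10→7→4 bottleneck 7, total now 35
augment #4: 3→2→0→1→4 bottleneck 16, total now 51
augment #5: 3→2→5→9→4 bottleneck 1, total now 52
augment #6: 3→2→6→9→4 bottleneck 9, total now 61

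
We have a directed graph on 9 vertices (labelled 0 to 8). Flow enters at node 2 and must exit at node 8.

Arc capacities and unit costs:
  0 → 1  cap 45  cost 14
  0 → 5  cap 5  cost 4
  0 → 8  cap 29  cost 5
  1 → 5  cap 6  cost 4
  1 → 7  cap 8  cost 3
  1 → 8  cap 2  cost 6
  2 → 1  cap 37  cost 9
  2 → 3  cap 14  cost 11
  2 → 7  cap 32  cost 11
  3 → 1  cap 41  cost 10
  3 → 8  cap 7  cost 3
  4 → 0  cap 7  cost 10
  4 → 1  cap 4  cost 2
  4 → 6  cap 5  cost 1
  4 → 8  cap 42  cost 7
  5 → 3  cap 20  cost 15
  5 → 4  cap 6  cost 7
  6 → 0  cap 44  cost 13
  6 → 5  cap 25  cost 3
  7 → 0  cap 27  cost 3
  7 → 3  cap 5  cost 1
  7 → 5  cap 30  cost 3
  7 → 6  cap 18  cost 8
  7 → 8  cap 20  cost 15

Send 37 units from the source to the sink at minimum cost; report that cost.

shortest-cost path #1: 2→3→8 push 7 @ unit cost 14 (adds 98)
shortest-cost path #2: 2→1→8 push 2 @ unit cost 15 (adds 30)
shortest-cost path #3: 2→7→0→8 push 27 @ unit cost 19 (adds 513)
shortest-cost path #4: 2→7→8 push 1 @ unit cost 26 (adds 26)
total cost = 667

Minimum cost for 37 units: 667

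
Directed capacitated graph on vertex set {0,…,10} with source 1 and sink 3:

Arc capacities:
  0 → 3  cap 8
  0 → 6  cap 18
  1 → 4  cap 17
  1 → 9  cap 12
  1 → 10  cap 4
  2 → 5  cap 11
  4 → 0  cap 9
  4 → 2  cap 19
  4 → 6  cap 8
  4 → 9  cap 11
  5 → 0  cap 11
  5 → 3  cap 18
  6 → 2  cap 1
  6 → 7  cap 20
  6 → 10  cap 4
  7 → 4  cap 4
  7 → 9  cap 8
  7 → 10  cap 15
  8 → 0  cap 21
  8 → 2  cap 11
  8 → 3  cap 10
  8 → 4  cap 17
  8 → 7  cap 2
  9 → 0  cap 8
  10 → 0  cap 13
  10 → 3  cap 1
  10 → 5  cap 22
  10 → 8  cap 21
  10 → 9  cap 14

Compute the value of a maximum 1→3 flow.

augment #1: 1→10→3 bottleneck 1, total now 1
augment #2: 1→4→0→3 bottleneck 8, total now 9
augment #3: 1→10→5→3 bottleneck 3, total now 12
augment #4: 1→4→2→5→3 bottleneck 9, total now 21
augment #5: 1→9→0→4→2→5→3 bottleneck 2, total now 23
augment #6: 1→9→0→6→10→5→3 bottleneck 4, total now 27
augment #7: 1→9→0→6→7→10→8→3 bottleneck 2, total now 29

Maximum flow value: 29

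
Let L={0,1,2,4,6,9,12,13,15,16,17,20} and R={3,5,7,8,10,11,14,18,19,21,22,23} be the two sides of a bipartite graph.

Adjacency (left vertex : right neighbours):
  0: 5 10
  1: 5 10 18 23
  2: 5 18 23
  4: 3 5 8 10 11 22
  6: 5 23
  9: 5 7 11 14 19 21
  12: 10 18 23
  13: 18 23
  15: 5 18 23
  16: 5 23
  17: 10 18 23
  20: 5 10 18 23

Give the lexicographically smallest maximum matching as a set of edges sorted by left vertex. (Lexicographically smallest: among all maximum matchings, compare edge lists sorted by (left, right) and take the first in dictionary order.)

|M| = 6 (so the lex-smallest maximum matching has 6 edges)
process left vertices in ascending order; for each, take the smallest-labelled available neighbour that still permits 6 edges overall, or leave it unmatched if none does
lex-smallest matching: {0-5, 1-10, 2-18, 4-3, 6-23, 9-7}

Lex-smallest maximum matching: {(0,5), (1,10), (2,18), (4,3), (6,23), (9,7)}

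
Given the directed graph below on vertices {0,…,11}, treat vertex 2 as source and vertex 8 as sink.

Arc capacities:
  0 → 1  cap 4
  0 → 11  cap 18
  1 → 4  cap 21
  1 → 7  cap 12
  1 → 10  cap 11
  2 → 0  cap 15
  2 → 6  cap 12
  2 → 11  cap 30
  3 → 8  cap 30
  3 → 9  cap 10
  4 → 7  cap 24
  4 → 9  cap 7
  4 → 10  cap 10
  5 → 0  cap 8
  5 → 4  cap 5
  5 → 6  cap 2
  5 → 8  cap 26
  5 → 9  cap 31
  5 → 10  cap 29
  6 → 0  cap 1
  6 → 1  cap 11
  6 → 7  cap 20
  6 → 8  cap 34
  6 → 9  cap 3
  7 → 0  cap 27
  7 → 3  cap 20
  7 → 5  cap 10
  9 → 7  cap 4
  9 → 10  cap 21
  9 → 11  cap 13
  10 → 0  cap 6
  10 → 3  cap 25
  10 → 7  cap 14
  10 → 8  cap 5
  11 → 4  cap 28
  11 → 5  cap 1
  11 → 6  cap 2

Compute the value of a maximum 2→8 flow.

Maximum flow value: 47

augment #1: 2→6→8 bottleneck 12, total now 12
augment #2: 2→11→5→8 bottleneck 1, total now 13
augment #3: 2→11→6→8 bottleneck 2, total now 15
augment #4: 2→0→1→10→8 bottleneck 4, total now 19
augment #5: 2→11→4→10→8 bottleneck 1, total now 20
augment #6: 2→11→4→7→3→8 bottleneck 20, total now 40
augment #7: 2→11→4→7→5→8 bottleneck 4, total now 44
augment #8: 2→11→4→10→3→8 bottleneck 2, total now 46
augment #9: 2→0→11→4→10→3→8 bottleneck 1, total now 47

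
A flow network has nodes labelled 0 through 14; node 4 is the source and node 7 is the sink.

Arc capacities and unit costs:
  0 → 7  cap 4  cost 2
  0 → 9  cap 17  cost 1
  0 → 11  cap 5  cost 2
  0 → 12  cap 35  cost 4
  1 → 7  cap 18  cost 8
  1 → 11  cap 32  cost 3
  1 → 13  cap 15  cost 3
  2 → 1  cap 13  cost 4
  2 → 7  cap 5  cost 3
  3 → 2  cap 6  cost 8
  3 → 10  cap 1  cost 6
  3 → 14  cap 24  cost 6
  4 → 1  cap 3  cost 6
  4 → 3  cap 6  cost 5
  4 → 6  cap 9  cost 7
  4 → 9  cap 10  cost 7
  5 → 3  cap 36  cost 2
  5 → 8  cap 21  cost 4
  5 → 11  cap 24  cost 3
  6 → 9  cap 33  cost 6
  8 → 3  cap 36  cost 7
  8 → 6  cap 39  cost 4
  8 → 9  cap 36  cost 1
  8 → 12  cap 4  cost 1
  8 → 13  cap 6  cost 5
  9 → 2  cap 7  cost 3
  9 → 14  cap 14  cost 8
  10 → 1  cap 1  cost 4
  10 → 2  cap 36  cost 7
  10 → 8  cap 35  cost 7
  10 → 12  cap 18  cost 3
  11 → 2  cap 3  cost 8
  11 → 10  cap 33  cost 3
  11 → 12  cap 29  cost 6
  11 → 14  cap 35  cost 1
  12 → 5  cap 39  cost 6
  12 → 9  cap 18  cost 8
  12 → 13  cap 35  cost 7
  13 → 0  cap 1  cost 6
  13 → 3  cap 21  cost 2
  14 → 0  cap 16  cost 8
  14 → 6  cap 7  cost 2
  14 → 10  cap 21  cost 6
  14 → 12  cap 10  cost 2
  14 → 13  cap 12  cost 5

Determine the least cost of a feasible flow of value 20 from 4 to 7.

shortest-cost path #1: 4→9→2→7 push 5 @ unit cost 13 (adds 65)
shortest-cost path #2: 4→1→7 push 3 @ unit cost 14 (adds 42)
shortest-cost path #3: 4→3→14→0→7 push 4 @ unit cost 21 (adds 84)
shortest-cost path #4: 4→9→2→1→7 push 2 @ unit cost 22 (adds 44)
shortest-cost path #5: 4→3→10→1→7 push 1 @ unit cost 23 (adds 23)
shortest-cost path #6: 4→3→2→1→7 push 1 @ unit cost 25 (adds 25)
shortest-cost path #7: 4→9→14→3→2→1→7 push 3 @ unit cost 29 (adds 87)
shortest-cost path #8: 4→6→9→14→3→2→1→7 push 1 @ unit cost 35 (adds 35)
total cost = 405

Minimum cost for 20 units: 405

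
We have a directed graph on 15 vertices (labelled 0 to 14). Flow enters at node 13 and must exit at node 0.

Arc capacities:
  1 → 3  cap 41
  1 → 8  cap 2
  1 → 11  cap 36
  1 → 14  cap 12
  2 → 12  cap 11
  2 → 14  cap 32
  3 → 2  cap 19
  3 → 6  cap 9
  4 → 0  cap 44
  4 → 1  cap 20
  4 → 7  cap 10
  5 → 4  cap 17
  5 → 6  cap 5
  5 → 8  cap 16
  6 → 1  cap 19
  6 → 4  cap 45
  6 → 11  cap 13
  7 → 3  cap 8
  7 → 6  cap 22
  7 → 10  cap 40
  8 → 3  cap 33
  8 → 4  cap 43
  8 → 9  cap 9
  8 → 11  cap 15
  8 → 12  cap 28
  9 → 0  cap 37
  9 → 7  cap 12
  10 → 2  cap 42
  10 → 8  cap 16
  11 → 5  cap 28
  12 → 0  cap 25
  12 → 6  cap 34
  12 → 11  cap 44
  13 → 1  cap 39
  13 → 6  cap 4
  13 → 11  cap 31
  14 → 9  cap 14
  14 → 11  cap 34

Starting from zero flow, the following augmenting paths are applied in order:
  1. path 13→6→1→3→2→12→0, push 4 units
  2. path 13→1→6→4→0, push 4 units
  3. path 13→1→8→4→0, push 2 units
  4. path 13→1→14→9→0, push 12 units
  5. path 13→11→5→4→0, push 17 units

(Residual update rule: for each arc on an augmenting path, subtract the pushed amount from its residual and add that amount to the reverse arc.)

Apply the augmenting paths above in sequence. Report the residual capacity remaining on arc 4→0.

Residual capacity of (4,0): 21

after path 1 (13→6→1→3→2→12→0, push 4): res(4,0)=44
after path 2 (13→1→6→4→0, push 4): res(4,0)=40
after path 3 (13→1→8→4→0, push 2): res(4,0)=38
after path 4 (13→1→14→9→0, push 12): res(4,0)=38
after path 5 (13→11→5→4→0, push 17): res(4,0)=21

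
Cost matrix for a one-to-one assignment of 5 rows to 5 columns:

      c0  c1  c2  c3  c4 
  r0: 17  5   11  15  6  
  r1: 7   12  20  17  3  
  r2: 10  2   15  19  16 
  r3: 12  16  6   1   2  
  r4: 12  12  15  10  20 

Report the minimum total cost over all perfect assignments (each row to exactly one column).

Minimum assignment cost: 29

optimal assignment: row0→col2 (cost 11), row1→col4 (cost 3), row2→col1 (cost 2), row3→col3 (cost 1), row4→col0 (cost 12)
total = 11 + 3 + 2 + 1 + 12 = 29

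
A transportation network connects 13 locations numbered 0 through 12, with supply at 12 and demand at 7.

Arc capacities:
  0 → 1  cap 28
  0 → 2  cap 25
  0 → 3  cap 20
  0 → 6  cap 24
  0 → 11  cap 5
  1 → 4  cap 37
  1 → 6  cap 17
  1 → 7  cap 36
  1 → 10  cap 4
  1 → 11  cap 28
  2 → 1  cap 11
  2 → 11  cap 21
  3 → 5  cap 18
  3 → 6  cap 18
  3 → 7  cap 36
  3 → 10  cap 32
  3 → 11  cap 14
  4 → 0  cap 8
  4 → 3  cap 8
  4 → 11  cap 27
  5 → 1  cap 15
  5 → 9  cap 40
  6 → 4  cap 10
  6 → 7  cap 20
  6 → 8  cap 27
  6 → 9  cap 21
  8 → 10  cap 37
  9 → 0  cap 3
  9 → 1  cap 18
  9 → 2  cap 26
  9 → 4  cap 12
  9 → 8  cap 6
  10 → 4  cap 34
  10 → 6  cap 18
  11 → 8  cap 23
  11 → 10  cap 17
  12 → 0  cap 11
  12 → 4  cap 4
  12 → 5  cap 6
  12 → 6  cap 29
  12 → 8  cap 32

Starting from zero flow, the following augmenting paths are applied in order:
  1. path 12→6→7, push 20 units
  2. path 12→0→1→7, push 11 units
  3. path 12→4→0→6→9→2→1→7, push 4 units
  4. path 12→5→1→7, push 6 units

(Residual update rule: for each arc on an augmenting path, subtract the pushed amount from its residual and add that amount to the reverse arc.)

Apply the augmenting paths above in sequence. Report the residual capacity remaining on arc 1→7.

Residual capacity of (1,7): 15

after path 1 (12→6→7, push 20): res(1,7)=36
after path 2 (12→0→1→7, push 11): res(1,7)=25
after path 3 (12→4→0→6→9→2→1→7, push 4): res(1,7)=21
after path 4 (12→5→1→7, push 6): res(1,7)=15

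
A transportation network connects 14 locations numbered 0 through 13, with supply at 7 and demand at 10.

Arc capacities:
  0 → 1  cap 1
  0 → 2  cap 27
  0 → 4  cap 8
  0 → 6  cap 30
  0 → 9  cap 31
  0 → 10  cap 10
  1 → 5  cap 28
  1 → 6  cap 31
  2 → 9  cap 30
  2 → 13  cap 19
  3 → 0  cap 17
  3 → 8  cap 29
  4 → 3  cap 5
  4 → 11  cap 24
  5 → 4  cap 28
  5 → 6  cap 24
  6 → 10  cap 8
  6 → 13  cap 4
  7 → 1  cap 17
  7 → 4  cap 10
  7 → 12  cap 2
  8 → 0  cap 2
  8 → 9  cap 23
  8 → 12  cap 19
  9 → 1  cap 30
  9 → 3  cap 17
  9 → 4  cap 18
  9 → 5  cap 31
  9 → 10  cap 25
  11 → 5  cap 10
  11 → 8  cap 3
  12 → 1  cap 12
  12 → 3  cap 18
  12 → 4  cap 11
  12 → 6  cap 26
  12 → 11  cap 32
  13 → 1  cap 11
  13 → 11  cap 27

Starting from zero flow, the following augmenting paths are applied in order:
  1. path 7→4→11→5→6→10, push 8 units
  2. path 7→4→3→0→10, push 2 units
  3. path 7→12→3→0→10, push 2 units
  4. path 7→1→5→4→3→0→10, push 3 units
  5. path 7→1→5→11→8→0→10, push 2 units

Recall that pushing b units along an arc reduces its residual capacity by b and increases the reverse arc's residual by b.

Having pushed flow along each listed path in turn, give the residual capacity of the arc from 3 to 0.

after path 1 (7→4→11→5→6→10, push 8): res(3,0)=17
after path 2 (7→4→3→0→10, push 2): res(3,0)=15
after path 3 (7→12→3→0→10, push 2): res(3,0)=13
after path 4 (7→1→5→4→3→0→10, push 3): res(3,0)=10
after path 5 (7→1→5→11→8→0→10, push 2): res(3,0)=10

Residual capacity of (3,0): 10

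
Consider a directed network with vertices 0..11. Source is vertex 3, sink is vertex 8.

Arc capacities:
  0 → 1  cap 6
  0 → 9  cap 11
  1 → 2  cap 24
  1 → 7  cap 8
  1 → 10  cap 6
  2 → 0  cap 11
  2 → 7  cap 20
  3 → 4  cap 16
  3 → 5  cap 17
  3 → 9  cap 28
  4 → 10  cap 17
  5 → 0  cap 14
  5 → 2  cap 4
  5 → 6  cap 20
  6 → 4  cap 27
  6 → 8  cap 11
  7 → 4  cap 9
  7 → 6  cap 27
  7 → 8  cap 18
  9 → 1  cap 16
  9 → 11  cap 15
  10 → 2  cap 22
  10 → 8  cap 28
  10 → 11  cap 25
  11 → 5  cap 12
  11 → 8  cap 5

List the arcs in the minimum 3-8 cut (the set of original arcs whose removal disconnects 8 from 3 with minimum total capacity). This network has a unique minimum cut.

augment #1: 3→4→10→8 push 16
augment #2: 3→5→6→8 push 11
augment #3: 3→9→11→8 push 5
augment #4: 3→5→2→7→8 push 4
augment #5: 3→9→1→7→8 push 8
augment #6: 3→9→1→10→8 push 6
augment #7: 3→5→6→4→10→8 push 1
augment #8: 3→9→1→2→7→8 push 2
augment #9: 3→5→0→1→2→7→8 push 1
augment #10: 3→9→11→5→0→1→2→7→8 push 3
max flow = 57; residual-reachable set from 3 gives S-side
cut edges (S→T): {(1,10), (4,10), (6,8), (7,8), (11,8)} total cap 57

Min-cut arcs: {(1,10), (4,10), (6,8), (7,8), (11,8)} (total capacity 57)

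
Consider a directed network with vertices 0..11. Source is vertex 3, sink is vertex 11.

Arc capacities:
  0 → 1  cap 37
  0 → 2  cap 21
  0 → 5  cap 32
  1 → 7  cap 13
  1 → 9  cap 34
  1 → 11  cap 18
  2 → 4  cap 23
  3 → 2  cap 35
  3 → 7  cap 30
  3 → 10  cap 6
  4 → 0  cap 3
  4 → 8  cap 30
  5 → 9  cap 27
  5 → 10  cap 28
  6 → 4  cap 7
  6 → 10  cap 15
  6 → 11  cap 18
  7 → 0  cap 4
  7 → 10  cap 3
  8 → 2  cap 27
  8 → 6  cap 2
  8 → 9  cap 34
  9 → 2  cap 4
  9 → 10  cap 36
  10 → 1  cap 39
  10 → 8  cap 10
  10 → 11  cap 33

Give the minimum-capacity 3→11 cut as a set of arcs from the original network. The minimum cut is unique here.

augment #1: 3→10→11 push 6
augment #2: 3→7→10→11 push 3
augment #3: 3→7→0→1→11 push 4
augment #4: 3→2→4→0→1→11 push 3
augment #5: 3→2→4→8→6→11 push 2
augment #6: 3→2→4→8→9→10→11 push 18
max flow = 36; residual-reachable set from 3 gives S-side
cut edges (S→T): {(2,4), (3,10), (7,0), (7,10)} total cap 36

Min-cut arcs: {(2,4), (3,10), (7,0), (7,10)} (total capacity 36)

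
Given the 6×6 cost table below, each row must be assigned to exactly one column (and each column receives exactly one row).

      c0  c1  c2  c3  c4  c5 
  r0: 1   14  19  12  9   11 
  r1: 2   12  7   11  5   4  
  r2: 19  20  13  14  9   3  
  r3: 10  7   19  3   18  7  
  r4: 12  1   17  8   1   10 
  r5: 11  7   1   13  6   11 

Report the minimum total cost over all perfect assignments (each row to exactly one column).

Minimum assignment cost: 14

optimal assignment: row0→col0 (cost 1), row1→col4 (cost 5), row2→col5 (cost 3), row3→col3 (cost 3), row4→col1 (cost 1), row5→col2 (cost 1)
total = 1 + 5 + 3 + 3 + 1 + 1 = 14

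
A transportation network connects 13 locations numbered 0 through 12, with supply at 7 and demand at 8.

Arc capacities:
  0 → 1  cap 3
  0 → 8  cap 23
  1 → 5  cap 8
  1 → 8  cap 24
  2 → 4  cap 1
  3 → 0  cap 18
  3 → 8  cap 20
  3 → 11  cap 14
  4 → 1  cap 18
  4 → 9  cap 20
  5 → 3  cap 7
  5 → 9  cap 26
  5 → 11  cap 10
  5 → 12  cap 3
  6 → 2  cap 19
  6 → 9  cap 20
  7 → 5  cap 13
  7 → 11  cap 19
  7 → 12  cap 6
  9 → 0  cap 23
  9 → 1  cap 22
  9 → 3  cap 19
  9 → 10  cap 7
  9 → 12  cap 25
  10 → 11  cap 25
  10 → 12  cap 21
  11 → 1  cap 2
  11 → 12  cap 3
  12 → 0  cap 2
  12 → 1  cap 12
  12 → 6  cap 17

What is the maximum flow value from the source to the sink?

augment #1: 7→5→3→8 bottleneck 7, total now 7
augment #2: 7→11→1→8 bottleneck 2, total now 9
augment #3: 7→12→0→8 bottleneck 2, total now 11
augment #4: 7→12→1→8 bottleneck 4, total now 15
augment #5: 7→5→9→0→8 bottleneck 6, total now 21
augment #6: 7→11→12→1→8 bottleneck 3, total now 24

Maximum flow value: 24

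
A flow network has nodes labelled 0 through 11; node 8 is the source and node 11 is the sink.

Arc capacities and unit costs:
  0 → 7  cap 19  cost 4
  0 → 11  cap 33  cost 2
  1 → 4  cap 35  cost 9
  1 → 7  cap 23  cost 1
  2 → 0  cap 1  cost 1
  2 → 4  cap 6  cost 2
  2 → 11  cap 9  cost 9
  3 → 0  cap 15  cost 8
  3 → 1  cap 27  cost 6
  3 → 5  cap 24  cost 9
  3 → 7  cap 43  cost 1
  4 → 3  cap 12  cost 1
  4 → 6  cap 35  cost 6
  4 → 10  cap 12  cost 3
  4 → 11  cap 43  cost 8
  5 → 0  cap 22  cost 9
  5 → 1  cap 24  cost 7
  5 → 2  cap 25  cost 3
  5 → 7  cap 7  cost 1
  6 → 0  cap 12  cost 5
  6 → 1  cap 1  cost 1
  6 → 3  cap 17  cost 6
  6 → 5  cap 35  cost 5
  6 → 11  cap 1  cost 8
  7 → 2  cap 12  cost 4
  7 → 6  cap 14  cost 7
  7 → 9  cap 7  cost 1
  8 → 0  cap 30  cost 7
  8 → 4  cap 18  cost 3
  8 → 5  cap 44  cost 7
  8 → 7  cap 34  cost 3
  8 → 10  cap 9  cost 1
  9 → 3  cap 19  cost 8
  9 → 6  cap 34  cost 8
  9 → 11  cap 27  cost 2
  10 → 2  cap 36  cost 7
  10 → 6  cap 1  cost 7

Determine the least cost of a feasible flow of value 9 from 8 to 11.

Minimum cost for 9 units: 60

shortest-cost path #1: 8→7→9→11 push 7 @ unit cost 6 (adds 42)
shortest-cost path #2: 8→0→11 push 2 @ unit cost 9 (adds 18)
total cost = 60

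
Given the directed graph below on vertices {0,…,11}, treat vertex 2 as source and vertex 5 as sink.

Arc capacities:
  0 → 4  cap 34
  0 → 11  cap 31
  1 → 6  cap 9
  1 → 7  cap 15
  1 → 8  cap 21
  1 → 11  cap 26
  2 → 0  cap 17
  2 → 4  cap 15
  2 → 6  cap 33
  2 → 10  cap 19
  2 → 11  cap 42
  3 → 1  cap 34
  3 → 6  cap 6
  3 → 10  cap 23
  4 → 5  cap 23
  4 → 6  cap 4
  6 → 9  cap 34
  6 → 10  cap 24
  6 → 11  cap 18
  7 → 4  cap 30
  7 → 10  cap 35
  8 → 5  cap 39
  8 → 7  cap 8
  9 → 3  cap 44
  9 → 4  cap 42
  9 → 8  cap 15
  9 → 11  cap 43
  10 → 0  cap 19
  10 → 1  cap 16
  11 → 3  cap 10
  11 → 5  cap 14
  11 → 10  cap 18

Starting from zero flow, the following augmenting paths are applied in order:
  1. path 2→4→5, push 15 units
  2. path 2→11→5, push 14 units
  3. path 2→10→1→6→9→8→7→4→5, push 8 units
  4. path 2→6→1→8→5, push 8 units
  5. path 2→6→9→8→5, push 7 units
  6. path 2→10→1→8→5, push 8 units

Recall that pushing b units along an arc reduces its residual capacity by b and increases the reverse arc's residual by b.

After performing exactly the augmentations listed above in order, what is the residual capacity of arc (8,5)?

Residual capacity of (8,5): 16

after path 1 (2→4→5, push 15): res(8,5)=39
after path 2 (2→11→5, push 14): res(8,5)=39
after path 3 (2→10→1→6→9→8→7→4→5, push 8): res(8,5)=39
after path 4 (2→6→1→8→5, push 8): res(8,5)=31
after path 5 (2→6→9→8→5, push 7): res(8,5)=24
after path 6 (2→10→1→8→5, push 8): res(8,5)=16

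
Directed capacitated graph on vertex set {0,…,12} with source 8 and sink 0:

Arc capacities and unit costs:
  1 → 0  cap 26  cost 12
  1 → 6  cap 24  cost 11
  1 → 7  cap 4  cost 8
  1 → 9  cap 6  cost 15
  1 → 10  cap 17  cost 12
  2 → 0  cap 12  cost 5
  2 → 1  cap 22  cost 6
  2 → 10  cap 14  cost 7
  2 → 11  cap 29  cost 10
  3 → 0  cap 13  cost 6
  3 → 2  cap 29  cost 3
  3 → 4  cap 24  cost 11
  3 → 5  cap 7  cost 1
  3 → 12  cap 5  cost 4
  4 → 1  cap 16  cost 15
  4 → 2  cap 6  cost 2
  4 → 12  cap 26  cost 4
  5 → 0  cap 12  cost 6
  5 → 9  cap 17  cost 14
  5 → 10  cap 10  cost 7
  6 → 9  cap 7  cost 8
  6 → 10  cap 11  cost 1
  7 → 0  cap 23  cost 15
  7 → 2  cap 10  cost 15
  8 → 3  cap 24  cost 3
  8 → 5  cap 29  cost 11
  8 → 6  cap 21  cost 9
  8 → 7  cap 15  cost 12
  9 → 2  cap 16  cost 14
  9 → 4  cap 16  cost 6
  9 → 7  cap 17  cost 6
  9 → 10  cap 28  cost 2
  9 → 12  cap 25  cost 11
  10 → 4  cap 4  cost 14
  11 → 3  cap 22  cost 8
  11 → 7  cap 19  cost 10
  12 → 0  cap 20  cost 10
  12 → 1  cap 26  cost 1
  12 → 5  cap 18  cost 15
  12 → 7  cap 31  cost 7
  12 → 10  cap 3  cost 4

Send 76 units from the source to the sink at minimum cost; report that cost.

Minimum cost for 76 units: 1881

shortest-cost path #1: 8→3→0 push 13 @ unit cost 9 (adds 117)
shortest-cost path #2: 8→3→5→0 push 7 @ unit cost 10 (adds 70)
shortest-cost path #3: 8→3→2→0 push 4 @ unit cost 11 (adds 44)
shortest-cost path #4: 8→5→0 push 5 @ unit cost 17 (adds 85)
shortest-cost path #5: 8→5→3→2→0 push 7 @ unit cost 18 (adds 126)
shortest-cost path #6: 8→7→0 push 15 @ unit cost 27 (adds 405)
shortest-cost path #7: 8→6→9→4→2→0 push 1 @ unit cost 30 (adds 30)
shortest-cost path #8: 8→6→9→4→2→3→12→0 push 5 @ unit cost 36 (adds 180)
shortest-cost path #9: 8→6→9→4→12→0 push 1 @ unit cost 37 (adds 37)
shortest-cost path #10: 8→6→10→4→12→0 push 4 @ unit cost 38 (adds 152)
shortest-cost path #11: 8→5→9→4→12→0 push 9 @ unit cost 45 (adds 405)
shortest-cost path #12: 8→5→9→12→0 push 1 @ unit cost 46 (adds 46)
shortest-cost path #13: 8→5→9→7→0 push 4 @ unit cost 46 (adds 184)
total cost = 1881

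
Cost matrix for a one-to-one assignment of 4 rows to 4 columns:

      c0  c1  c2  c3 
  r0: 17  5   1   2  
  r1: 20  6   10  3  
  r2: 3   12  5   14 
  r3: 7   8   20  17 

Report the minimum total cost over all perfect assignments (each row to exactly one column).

optimal assignment: row0→col2 (cost 1), row1→col3 (cost 3), row2→col0 (cost 3), row3→col1 (cost 8)
total = 1 + 3 + 3 + 8 = 15

Minimum assignment cost: 15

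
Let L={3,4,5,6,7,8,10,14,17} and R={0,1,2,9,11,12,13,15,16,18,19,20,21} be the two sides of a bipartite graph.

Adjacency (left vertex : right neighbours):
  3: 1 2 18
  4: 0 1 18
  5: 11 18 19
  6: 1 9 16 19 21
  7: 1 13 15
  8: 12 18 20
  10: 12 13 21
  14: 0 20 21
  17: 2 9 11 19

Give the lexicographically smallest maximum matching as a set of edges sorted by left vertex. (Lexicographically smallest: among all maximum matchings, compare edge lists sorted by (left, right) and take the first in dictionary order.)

|M| = 9 (so the lex-smallest maximum matching has 9 edges)
process left vertices in ascending order; for each, take the smallest-labelled available neighbour that still permits 9 edges overall, or leave it unmatched if none does
lex-smallest matching: {3-1, 4-0, 5-11, 6-9, 7-13, 8-12, 10-21, 14-20, 17-2}

Lex-smallest maximum matching: {(3,1), (4,0), (5,11), (6,9), (7,13), (8,12), (10,21), (14,20), (17,2)}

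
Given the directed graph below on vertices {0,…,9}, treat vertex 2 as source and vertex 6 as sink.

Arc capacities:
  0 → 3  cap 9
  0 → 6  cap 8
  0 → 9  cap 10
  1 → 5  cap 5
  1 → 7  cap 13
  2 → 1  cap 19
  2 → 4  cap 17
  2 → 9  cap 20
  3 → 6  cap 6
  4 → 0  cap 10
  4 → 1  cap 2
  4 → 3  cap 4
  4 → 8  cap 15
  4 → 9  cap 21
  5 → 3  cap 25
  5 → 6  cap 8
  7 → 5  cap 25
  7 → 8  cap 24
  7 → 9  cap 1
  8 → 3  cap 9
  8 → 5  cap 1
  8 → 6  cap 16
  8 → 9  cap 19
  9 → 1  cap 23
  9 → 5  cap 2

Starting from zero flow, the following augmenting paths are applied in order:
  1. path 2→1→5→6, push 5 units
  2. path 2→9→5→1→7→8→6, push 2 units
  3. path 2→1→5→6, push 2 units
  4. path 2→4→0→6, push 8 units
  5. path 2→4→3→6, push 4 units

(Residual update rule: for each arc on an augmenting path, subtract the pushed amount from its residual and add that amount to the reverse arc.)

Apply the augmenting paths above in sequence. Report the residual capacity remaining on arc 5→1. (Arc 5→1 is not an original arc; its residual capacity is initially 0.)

Residual capacity of (5,1): 5

after path 1 (2→1→5→6, push 5): res(5,1)=5
after path 2 (2→9→5→1→7→8→6, push 2): res(5,1)=3
after path 3 (2→1→5→6, push 2): res(5,1)=5
after path 4 (2→4→0→6, push 8): res(5,1)=5
after path 5 (2→4→3→6, push 4): res(5,1)=5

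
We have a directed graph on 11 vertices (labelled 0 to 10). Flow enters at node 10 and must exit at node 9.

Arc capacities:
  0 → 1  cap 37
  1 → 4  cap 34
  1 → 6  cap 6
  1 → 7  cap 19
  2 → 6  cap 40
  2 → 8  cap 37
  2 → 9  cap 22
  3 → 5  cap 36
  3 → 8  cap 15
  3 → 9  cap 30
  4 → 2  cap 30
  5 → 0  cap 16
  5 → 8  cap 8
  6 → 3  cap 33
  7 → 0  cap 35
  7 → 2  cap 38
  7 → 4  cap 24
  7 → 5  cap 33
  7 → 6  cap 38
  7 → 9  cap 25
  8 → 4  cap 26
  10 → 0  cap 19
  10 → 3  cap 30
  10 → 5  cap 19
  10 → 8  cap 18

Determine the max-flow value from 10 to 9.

augment #1: 10→3→9 bottleneck 30, total now 30
augment #2: 10→0→1→7→9 bottleneck 19, total now 49
augment #3: 10→8→4→2→9 bottleneck 18, total now 67
augment #4: 10→5→8→4→2→9 bottleneck 4, total now 71

Maximum flow value: 71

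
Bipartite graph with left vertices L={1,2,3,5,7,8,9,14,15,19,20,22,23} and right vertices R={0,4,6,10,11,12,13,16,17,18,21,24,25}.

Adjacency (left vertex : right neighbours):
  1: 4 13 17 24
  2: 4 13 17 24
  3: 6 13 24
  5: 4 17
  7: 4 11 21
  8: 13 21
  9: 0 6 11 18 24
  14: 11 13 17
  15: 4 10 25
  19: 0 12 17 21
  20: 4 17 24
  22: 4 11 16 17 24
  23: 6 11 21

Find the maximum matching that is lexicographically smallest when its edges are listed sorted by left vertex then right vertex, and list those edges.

Lex-smallest maximum matching: {(1,4), (2,13), (3,6), (5,17), (7,11), (8,21), (9,0), (15,10), (19,12), (20,24), (22,16)}

|M| = 11 (so the lex-smallest maximum matching has 11 edges)
process left vertices in ascending order; for each, take the smallest-labelled available neighbour that still permits 11 edges overall, or leave it unmatched if none does
lex-smallest matching: {1-4, 2-13, 3-6, 5-17, 7-11, 8-21, 9-0, 15-10, 19-12, 20-24, 22-16}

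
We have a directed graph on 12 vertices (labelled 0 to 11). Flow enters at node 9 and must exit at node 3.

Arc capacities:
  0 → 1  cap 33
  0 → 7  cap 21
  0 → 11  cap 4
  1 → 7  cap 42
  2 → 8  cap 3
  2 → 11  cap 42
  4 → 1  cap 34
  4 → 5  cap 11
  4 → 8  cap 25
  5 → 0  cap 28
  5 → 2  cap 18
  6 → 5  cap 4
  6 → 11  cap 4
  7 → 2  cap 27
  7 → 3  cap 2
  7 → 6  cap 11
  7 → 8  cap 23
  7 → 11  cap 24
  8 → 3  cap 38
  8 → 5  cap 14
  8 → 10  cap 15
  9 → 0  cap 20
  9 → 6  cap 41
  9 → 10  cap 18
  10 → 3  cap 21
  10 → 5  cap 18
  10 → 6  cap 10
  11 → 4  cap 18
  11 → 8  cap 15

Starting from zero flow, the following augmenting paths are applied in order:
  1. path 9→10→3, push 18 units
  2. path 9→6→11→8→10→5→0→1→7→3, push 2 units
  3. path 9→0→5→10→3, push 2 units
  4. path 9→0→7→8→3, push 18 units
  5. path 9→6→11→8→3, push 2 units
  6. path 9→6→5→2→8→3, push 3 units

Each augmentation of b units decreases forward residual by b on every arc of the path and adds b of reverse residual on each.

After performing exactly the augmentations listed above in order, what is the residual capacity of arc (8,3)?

after path 1 (9→10→3, push 18): res(8,3)=38
after path 2 (9→6→11→8→10→5→0→1→7→3, push 2): res(8,3)=38
after path 3 (9→0→5→10→3, push 2): res(8,3)=38
after path 4 (9→0→7→8→3, push 18): res(8,3)=20
after path 5 (9→6→11→8→3, push 2): res(8,3)=18
after path 6 (9→6→5→2→8→3, push 3): res(8,3)=15

Residual capacity of (8,3): 15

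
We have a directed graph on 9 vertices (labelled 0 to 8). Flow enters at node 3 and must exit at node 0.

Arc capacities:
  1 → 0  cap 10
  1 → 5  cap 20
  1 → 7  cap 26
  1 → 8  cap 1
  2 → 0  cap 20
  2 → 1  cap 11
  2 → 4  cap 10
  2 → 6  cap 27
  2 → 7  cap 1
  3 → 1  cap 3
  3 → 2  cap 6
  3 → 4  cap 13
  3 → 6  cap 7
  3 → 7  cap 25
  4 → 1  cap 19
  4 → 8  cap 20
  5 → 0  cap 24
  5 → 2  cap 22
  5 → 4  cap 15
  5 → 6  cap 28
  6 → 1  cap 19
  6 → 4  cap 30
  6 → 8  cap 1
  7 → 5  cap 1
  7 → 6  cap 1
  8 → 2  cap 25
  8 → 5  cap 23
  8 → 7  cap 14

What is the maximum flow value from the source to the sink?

augment #1: 3→1→0 bottleneck 3, total now 3
augment #2: 3→2→0 bottleneck 6, total now 9
augment #3: 3→4→1→0 bottleneck 7, total now 16
augment #4: 3→7→5→0 bottleneck 1, total now 17
augment #5: 3→4→1→5→0 bottleneck 6, total now 23
augment #6: 3→6→1→5→0 bottleneck 7, total now 30
augment #7: 3→7→6→1→5→0 bottleneck 1, total now 31

Maximum flow value: 31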